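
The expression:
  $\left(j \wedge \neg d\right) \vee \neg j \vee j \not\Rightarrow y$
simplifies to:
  $\neg d \vee \neg j \vee \neg y$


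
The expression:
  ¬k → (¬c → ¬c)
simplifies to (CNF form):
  True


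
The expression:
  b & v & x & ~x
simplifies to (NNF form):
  False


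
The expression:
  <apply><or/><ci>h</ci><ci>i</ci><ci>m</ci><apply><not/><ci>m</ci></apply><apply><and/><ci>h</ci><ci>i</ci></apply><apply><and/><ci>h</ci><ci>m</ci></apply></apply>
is always true.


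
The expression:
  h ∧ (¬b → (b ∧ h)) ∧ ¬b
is never true.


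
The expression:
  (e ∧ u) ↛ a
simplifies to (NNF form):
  e ∧ u ∧ ¬a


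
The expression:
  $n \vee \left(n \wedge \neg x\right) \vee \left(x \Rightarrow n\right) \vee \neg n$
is always true.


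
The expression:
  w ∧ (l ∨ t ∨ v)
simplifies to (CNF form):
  w ∧ (l ∨ t ∨ v)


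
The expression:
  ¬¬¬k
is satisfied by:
  {k: False}


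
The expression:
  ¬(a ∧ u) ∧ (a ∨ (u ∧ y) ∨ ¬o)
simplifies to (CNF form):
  (a ∨ ¬a) ∧ (¬a ∨ ¬u) ∧ (a ∨ u ∨ ¬a) ∧ (a ∨ u ∨ ¬o) ∧ (a ∨ y ∨ ¬a) ∧ (a ∨ y ∨ ¬o) ∧ (a ∨ ¬a ∨ ¬o) ∧ (u ∨ ¬a ∨ ¬u) ∧ (u ∨ ¬o ∨ ¬u) ∧ (y ∨ ¬a ∨ ¬u) ∧ (y ∨ ¬o ∨ ¬u) ∧ (¬a ∨ ¬o ∨ ¬u)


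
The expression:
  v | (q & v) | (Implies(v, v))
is always true.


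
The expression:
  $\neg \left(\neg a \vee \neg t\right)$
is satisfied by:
  {t: True, a: True}


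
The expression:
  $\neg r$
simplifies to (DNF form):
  $\neg r$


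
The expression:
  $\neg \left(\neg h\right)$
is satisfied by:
  {h: True}


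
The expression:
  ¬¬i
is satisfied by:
  {i: True}


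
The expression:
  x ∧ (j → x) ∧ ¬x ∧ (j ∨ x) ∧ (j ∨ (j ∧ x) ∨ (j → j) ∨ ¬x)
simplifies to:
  False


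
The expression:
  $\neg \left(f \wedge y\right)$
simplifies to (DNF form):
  $\neg f \vee \neg y$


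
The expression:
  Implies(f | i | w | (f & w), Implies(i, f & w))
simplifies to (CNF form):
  (f | ~i) & (w | ~i)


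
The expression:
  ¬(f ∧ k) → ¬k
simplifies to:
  f ∨ ¬k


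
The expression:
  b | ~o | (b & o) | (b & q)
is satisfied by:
  {b: True, o: False}
  {o: False, b: False}
  {o: True, b: True}


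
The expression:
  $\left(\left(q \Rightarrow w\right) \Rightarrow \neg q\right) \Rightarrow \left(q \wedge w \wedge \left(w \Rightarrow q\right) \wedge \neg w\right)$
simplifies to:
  $q \wedge w$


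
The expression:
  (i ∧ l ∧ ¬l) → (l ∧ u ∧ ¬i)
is always true.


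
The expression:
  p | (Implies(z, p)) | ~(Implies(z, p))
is always true.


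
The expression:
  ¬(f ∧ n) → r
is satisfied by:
  {r: True, n: True, f: True}
  {r: True, n: True, f: False}
  {r: True, f: True, n: False}
  {r: True, f: False, n: False}
  {n: True, f: True, r: False}


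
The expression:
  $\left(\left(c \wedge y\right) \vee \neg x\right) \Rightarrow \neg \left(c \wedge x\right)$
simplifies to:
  $\neg c \vee \neg x \vee \neg y$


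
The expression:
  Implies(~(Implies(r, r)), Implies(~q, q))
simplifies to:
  True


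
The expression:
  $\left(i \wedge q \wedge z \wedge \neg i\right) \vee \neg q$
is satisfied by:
  {q: False}


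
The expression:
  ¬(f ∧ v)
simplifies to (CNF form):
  ¬f ∨ ¬v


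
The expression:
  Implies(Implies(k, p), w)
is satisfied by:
  {k: True, w: True, p: False}
  {w: True, p: False, k: False}
  {k: True, w: True, p: True}
  {w: True, p: True, k: False}
  {k: True, p: False, w: False}


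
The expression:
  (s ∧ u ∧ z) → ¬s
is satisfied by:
  {s: False, u: False, z: False}
  {z: True, s: False, u: False}
  {u: True, s: False, z: False}
  {z: True, u: True, s: False}
  {s: True, z: False, u: False}
  {z: True, s: True, u: False}
  {u: True, s: True, z: False}


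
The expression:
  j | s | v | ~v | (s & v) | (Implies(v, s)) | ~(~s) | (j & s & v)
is always true.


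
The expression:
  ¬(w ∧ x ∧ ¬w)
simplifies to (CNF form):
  True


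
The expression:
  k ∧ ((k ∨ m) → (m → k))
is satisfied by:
  {k: True}


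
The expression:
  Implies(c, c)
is always true.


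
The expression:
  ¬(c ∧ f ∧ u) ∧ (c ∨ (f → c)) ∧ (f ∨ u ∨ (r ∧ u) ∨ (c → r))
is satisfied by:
  {u: True, r: True, f: False, c: False}
  {u: True, r: False, f: False, c: False}
  {r: True, c: False, u: False, f: False}
  {c: False, r: False, u: False, f: False}
  {c: True, u: True, r: True, f: False}
  {c: True, u: True, r: False, f: False}
  {c: True, r: True, u: False, f: False}
  {f: True, c: True, r: True, u: False}
  {f: True, c: True, r: False, u: False}


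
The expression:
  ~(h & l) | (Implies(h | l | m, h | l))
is always true.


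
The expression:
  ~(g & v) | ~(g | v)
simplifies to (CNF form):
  ~g | ~v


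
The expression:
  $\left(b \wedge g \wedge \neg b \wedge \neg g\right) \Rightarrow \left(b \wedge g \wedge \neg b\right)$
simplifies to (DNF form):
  $\text{True}$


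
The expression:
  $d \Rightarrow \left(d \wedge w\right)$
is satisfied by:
  {w: True, d: False}
  {d: False, w: False}
  {d: True, w: True}


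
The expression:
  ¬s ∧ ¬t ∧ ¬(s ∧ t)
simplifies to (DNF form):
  ¬s ∧ ¬t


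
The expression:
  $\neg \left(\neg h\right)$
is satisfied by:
  {h: True}


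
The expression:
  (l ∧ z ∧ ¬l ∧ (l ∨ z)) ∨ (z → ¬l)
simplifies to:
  ¬l ∨ ¬z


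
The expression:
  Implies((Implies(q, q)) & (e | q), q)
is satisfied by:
  {q: True, e: False}
  {e: False, q: False}
  {e: True, q: True}


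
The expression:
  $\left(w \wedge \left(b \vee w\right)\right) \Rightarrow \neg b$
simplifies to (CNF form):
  $\neg b \vee \neg w$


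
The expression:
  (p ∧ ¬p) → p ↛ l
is always true.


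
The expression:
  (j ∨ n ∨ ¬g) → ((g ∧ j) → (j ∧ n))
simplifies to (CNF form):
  n ∨ ¬g ∨ ¬j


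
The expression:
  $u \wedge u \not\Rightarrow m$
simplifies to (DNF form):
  $u \wedge \neg m$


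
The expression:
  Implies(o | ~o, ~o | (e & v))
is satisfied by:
  {e: True, v: True, o: False}
  {e: True, v: False, o: False}
  {v: True, e: False, o: False}
  {e: False, v: False, o: False}
  {e: True, o: True, v: True}


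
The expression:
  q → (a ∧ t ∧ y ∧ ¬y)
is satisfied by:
  {q: False}


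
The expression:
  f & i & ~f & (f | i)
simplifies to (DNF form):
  False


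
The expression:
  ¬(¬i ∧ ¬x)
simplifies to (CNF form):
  i ∨ x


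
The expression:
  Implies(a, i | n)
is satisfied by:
  {i: True, n: True, a: False}
  {i: True, a: False, n: False}
  {n: True, a: False, i: False}
  {n: False, a: False, i: False}
  {i: True, n: True, a: True}
  {i: True, a: True, n: False}
  {n: True, a: True, i: False}


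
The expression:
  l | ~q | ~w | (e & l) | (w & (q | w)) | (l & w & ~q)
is always true.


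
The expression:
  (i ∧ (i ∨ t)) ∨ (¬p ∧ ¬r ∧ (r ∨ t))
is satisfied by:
  {i: True, t: True, p: False, r: False}
  {i: True, p: False, t: False, r: False}
  {i: True, r: True, t: True, p: False}
  {i: True, r: True, p: False, t: False}
  {i: True, t: True, p: True, r: False}
  {i: True, p: True, t: False, r: False}
  {i: True, r: True, p: True, t: True}
  {i: True, r: True, p: True, t: False}
  {t: True, r: False, p: False, i: False}


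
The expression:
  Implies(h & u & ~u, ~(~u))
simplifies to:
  True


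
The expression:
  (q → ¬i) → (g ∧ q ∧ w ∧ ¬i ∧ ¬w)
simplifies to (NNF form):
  i ∧ q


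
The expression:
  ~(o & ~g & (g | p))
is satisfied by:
  {g: True, p: False, o: False}
  {p: False, o: False, g: False}
  {o: True, g: True, p: False}
  {o: True, p: False, g: False}
  {g: True, p: True, o: False}
  {p: True, g: False, o: False}
  {o: True, p: True, g: True}


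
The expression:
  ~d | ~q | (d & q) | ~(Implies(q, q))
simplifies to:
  True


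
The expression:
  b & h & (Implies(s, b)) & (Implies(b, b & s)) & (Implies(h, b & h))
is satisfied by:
  {h: True, b: True, s: True}


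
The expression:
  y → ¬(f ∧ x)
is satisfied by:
  {y: False, x: False, f: False}
  {f: True, y: False, x: False}
  {x: True, y: False, f: False}
  {f: True, x: True, y: False}
  {y: True, f: False, x: False}
  {f: True, y: True, x: False}
  {x: True, y: True, f: False}


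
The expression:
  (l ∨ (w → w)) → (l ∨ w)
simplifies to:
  l ∨ w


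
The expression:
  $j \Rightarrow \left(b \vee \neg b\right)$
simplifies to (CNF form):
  $\text{True}$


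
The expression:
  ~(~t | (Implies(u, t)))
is never true.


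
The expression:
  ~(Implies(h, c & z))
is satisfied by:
  {h: True, c: False, z: False}
  {h: True, z: True, c: False}
  {h: True, c: True, z: False}


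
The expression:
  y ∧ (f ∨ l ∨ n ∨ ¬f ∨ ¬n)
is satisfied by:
  {y: True}


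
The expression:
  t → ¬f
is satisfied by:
  {t: False, f: False}
  {f: True, t: False}
  {t: True, f: False}


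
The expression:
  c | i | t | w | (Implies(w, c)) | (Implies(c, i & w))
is always true.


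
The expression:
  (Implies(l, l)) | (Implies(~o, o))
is always true.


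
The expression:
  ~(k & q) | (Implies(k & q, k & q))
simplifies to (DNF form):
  True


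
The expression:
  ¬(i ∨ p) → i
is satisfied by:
  {i: True, p: True}
  {i: True, p: False}
  {p: True, i: False}


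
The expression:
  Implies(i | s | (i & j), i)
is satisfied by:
  {i: True, s: False}
  {s: False, i: False}
  {s: True, i: True}


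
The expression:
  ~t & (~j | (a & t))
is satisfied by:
  {t: False, j: False}


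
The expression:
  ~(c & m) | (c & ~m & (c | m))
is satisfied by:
  {m: False, c: False}
  {c: True, m: False}
  {m: True, c: False}


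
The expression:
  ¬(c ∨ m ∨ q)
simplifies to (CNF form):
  ¬c ∧ ¬m ∧ ¬q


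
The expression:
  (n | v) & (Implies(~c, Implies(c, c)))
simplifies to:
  n | v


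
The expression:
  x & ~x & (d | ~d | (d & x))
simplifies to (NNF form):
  False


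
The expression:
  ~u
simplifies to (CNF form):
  ~u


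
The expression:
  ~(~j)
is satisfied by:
  {j: True}


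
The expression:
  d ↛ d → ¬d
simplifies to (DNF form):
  True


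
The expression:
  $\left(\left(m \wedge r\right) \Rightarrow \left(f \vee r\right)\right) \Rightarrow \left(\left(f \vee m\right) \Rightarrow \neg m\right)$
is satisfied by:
  {m: False}


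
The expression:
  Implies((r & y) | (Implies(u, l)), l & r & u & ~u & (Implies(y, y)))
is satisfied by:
  {u: True, y: False, l: False, r: False}
  {r: True, u: True, y: False, l: False}
  {y: True, u: True, r: False, l: False}


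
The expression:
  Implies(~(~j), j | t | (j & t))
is always true.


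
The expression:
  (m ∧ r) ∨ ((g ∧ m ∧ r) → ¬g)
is always true.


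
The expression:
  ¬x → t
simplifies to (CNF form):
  t ∨ x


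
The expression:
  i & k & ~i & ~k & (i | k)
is never true.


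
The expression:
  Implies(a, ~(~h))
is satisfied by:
  {h: True, a: False}
  {a: False, h: False}
  {a: True, h: True}


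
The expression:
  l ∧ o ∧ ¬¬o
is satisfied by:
  {o: True, l: True}


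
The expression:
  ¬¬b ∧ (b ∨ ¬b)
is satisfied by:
  {b: True}


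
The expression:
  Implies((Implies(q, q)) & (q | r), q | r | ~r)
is always true.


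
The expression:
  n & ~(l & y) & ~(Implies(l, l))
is never true.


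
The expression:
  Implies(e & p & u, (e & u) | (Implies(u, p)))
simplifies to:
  True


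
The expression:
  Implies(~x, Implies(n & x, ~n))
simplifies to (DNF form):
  True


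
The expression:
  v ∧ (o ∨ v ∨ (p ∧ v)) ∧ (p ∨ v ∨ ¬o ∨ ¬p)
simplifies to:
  v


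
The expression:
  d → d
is always true.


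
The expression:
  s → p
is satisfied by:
  {p: True, s: False}
  {s: False, p: False}
  {s: True, p: True}


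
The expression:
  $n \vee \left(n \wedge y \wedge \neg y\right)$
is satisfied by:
  {n: True}


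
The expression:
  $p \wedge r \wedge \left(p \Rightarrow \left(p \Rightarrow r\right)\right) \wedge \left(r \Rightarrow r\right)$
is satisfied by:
  {r: True, p: True}


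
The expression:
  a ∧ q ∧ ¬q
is never true.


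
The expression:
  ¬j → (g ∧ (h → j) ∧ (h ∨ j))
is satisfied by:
  {j: True}


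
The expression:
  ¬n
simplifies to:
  ¬n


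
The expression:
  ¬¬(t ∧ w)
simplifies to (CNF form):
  t ∧ w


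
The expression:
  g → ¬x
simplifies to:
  ¬g ∨ ¬x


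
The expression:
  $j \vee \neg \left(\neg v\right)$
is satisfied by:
  {v: True, j: True}
  {v: True, j: False}
  {j: True, v: False}


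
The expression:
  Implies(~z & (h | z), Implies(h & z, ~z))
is always true.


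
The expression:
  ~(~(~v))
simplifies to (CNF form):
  ~v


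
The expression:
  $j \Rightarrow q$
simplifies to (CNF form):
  $q \vee \neg j$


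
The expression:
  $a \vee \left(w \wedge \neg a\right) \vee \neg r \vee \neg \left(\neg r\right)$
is always true.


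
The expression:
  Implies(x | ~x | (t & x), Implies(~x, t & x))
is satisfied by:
  {x: True}


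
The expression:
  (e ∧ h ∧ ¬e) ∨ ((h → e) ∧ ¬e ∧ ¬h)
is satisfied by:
  {e: False, h: False}


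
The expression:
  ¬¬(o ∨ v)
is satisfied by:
  {o: True, v: True}
  {o: True, v: False}
  {v: True, o: False}


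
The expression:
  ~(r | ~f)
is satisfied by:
  {f: True, r: False}


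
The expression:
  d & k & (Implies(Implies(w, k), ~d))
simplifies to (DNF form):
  False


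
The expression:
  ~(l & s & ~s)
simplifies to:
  True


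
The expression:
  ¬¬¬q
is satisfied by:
  {q: False}


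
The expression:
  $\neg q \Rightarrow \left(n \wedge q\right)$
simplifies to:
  $q$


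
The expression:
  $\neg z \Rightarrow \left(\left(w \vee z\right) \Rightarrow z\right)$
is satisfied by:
  {z: True, w: False}
  {w: False, z: False}
  {w: True, z: True}


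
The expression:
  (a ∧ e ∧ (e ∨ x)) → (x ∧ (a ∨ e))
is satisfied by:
  {x: True, e: False, a: False}
  {e: False, a: False, x: False}
  {x: True, a: True, e: False}
  {a: True, e: False, x: False}
  {x: True, e: True, a: False}
  {e: True, x: False, a: False}
  {x: True, a: True, e: True}


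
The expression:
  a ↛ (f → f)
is never true.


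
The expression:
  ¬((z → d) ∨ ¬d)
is never true.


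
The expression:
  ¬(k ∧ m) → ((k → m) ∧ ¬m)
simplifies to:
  (k ∧ m) ∨ (¬k ∧ ¬m)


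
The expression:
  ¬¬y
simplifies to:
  y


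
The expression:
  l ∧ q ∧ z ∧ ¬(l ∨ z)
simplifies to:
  False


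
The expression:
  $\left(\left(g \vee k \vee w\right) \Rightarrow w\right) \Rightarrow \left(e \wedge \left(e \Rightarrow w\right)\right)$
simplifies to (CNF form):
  $\left(e \vee \neg w\right) \wedge \left(w \vee \neg w\right) \wedge \left(e \vee g \vee k\right) \wedge \left(e \vee g \vee \neg w\right) \wedge \left(e \vee k \vee \neg w\right) \wedge \left(g \vee k \vee w\right) \wedge \left(g \vee w \vee \neg w\right) \wedge \left(k \vee w \vee \neg w\right)$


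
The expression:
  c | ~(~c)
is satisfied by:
  {c: True}


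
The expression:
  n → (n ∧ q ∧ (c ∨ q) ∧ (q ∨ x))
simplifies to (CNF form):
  q ∨ ¬n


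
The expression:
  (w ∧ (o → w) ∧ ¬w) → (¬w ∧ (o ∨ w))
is always true.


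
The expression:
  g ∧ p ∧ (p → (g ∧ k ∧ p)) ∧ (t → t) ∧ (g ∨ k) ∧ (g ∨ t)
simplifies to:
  g ∧ k ∧ p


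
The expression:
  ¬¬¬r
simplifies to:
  ¬r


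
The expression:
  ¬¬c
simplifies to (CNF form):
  c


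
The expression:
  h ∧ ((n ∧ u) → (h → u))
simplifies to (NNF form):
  h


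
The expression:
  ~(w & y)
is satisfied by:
  {w: False, y: False}
  {y: True, w: False}
  {w: True, y: False}


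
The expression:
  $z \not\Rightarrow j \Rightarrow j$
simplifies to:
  $j \vee \neg z$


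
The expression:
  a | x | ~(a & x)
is always true.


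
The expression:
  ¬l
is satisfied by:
  {l: False}


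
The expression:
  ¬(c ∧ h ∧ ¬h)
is always true.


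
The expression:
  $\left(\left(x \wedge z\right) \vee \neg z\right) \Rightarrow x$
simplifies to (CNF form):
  $x \vee z$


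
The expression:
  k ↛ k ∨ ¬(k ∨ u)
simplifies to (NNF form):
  ¬k ∧ ¬u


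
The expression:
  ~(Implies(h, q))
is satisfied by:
  {h: True, q: False}


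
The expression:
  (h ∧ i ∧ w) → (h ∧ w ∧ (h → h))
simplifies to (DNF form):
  True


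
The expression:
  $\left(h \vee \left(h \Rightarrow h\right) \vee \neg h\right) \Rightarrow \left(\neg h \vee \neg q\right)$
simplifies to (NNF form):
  $\neg h \vee \neg q$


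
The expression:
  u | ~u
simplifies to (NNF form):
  True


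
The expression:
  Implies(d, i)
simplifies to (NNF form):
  i | ~d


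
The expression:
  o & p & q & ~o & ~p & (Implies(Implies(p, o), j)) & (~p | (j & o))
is never true.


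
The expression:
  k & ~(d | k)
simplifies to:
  False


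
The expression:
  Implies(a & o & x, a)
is always true.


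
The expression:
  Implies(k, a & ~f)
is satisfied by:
  {a: True, f: False, k: False}
  {f: False, k: False, a: False}
  {a: True, f: True, k: False}
  {f: True, a: False, k: False}
  {k: True, a: True, f: False}


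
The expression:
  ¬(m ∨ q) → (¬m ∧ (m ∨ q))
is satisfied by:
  {q: True, m: True}
  {q: True, m: False}
  {m: True, q: False}


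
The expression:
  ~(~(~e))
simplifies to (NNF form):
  ~e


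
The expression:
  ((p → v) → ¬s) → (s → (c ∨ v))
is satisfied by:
  {v: True, c: True, s: False, p: False}
  {v: True, s: False, c: False, p: False}
  {c: True, v: False, s: False, p: False}
  {v: False, s: False, c: False, p: False}
  {p: True, v: True, c: True, s: False}
  {p: True, v: True, s: False, c: False}
  {p: True, c: True, v: False, s: False}
  {p: True, v: False, s: False, c: False}
  {v: True, s: True, c: True, p: False}
  {v: True, s: True, p: False, c: False}
  {s: True, c: True, p: False, v: False}
  {s: True, p: False, c: False, v: False}
  {v: True, s: True, p: True, c: True}
  {v: True, s: True, p: True, c: False}
  {s: True, p: True, c: True, v: False}


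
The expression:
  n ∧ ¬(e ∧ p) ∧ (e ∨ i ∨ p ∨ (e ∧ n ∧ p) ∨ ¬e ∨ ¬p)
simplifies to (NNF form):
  n ∧ (¬e ∨ ¬p)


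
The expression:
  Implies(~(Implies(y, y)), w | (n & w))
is always true.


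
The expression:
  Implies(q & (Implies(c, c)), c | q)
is always true.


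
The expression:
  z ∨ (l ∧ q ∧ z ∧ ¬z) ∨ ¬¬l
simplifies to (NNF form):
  l ∨ z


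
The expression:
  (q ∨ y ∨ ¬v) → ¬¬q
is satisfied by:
  {q: True, v: True, y: False}
  {q: True, y: False, v: False}
  {q: True, v: True, y: True}
  {q: True, y: True, v: False}
  {v: True, y: False, q: False}


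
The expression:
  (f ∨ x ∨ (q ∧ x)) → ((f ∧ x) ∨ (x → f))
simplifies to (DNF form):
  f ∨ ¬x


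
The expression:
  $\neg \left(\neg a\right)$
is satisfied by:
  {a: True}


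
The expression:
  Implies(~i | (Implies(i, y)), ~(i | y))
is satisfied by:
  {y: False}


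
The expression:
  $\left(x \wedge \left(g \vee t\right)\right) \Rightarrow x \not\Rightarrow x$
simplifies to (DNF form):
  $\left(\neg g \wedge \neg t\right) \vee \neg x$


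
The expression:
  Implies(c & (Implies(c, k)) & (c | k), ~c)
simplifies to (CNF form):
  ~c | ~k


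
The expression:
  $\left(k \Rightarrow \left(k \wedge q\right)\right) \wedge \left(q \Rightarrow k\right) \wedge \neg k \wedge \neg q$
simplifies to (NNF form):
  $\neg k \wedge \neg q$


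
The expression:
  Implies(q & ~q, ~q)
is always true.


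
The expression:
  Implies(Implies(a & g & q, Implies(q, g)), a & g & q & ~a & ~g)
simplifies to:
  False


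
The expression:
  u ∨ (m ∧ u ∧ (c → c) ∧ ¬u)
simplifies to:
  u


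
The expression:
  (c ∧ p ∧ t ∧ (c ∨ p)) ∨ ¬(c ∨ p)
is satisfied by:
  {t: True, p: False, c: False}
  {t: False, p: False, c: False}
  {c: True, p: True, t: True}


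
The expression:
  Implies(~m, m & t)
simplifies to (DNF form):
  m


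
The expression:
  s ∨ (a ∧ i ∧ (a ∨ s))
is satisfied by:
  {i: True, s: True, a: True}
  {i: True, s: True, a: False}
  {s: True, a: True, i: False}
  {s: True, a: False, i: False}
  {i: True, a: True, s: False}


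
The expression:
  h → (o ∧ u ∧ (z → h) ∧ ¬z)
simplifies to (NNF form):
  (o ∧ u ∧ ¬z) ∨ ¬h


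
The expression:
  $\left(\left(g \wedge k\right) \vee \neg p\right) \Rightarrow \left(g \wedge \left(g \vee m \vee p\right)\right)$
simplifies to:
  $g \vee p$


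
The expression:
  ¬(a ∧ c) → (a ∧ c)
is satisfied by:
  {a: True, c: True}


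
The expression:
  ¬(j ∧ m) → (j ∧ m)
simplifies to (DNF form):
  j ∧ m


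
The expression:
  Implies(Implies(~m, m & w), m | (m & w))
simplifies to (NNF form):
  True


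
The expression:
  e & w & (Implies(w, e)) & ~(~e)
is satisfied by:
  {e: True, w: True}


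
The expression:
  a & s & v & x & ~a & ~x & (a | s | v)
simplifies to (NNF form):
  False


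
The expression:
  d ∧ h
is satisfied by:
  {h: True, d: True}


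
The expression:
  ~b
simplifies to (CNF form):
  ~b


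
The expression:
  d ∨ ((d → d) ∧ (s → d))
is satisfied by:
  {d: True, s: False}
  {s: False, d: False}
  {s: True, d: True}


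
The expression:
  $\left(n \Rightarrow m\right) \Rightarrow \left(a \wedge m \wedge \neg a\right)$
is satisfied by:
  {n: True, m: False}


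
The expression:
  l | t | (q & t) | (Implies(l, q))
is always true.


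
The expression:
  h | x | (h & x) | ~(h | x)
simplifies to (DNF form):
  True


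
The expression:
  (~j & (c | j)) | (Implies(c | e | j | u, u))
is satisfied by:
  {u: True, c: True, e: False, j: False}
  {u: True, c: False, e: False, j: False}
  {u: True, e: True, c: True, j: False}
  {u: True, e: True, c: False, j: False}
  {j: True, u: True, c: True, e: False}
  {j: True, u: True, c: False, e: False}
  {j: True, u: True, e: True, c: True}
  {j: True, u: True, e: True, c: False}
  {c: True, u: False, e: False, j: False}
  {u: False, c: False, e: False, j: False}
  {e: True, c: True, u: False, j: False}


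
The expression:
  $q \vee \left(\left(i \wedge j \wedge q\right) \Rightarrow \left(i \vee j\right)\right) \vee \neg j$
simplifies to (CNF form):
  $\text{True}$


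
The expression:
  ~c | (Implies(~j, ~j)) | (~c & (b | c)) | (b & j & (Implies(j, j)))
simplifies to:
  True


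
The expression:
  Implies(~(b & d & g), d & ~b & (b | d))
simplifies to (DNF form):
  (d & g) | (d & ~b)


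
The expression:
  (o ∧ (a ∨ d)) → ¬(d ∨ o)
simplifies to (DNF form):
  (¬a ∧ ¬d) ∨ ¬o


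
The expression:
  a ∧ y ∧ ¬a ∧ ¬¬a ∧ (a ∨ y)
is never true.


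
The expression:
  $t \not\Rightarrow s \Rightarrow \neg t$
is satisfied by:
  {s: True, t: False}
  {t: False, s: False}
  {t: True, s: True}


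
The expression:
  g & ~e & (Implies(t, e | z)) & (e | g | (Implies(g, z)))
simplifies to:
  g & ~e & (z | ~t)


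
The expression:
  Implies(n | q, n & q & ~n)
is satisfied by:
  {n: False, q: False}


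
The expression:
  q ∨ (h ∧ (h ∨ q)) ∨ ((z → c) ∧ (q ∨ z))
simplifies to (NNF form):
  h ∨ q ∨ (c ∧ z)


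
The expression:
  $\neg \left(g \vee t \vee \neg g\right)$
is never true.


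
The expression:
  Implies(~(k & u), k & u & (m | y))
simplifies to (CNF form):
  k & u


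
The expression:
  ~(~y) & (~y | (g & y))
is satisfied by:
  {g: True, y: True}


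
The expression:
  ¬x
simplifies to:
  ¬x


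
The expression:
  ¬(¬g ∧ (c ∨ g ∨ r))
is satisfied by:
  {g: True, c: False, r: False}
  {r: True, g: True, c: False}
  {g: True, c: True, r: False}
  {r: True, g: True, c: True}
  {r: False, c: False, g: False}


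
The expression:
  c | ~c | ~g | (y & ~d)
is always true.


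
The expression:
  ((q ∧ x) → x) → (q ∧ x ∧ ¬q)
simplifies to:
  False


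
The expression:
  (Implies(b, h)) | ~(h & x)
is always true.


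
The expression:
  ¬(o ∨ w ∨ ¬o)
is never true.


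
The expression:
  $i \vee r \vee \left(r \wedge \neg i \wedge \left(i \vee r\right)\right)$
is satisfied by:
  {i: True, r: True}
  {i: True, r: False}
  {r: True, i: False}


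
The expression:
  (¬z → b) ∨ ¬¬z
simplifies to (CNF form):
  b ∨ z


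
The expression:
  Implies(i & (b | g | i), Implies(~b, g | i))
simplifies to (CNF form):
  True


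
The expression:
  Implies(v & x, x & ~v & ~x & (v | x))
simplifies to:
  ~v | ~x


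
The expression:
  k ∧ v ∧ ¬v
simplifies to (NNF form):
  False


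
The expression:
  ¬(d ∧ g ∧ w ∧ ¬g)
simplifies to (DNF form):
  True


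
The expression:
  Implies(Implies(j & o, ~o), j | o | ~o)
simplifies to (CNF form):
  True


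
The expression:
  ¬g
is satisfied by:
  {g: False}


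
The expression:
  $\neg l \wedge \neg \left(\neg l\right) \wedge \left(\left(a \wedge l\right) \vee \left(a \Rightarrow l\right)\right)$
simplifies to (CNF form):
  $\text{False}$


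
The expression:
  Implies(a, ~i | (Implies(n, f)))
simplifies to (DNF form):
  f | ~a | ~i | ~n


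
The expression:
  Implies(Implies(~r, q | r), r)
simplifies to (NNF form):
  r | ~q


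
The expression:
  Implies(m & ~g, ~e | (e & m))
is always true.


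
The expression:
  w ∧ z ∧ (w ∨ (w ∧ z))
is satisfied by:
  {z: True, w: True}


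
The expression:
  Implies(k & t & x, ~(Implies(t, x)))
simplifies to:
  ~k | ~t | ~x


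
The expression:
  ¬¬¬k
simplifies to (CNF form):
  ¬k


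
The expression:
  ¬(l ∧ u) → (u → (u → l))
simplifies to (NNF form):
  l ∨ ¬u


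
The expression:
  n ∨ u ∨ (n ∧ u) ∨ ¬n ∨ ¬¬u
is always true.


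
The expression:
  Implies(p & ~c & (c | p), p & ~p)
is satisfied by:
  {c: True, p: False}
  {p: False, c: False}
  {p: True, c: True}


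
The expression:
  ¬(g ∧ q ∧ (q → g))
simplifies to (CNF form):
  ¬g ∨ ¬q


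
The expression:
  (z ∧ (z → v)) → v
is always true.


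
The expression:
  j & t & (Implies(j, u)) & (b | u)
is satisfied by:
  {t: True, j: True, u: True}


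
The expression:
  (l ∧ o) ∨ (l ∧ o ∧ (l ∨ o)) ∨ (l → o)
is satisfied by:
  {o: True, l: False}
  {l: False, o: False}
  {l: True, o: True}


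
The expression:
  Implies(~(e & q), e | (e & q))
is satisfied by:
  {e: True}


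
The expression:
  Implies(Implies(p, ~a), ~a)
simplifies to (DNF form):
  p | ~a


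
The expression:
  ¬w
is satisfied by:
  {w: False}


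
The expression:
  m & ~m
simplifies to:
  False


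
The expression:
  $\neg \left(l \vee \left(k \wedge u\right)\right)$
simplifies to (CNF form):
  $\neg l \wedge \left(\neg k \vee \neg u\right)$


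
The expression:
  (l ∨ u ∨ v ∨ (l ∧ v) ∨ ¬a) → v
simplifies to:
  v ∨ (a ∧ ¬l ∧ ¬u)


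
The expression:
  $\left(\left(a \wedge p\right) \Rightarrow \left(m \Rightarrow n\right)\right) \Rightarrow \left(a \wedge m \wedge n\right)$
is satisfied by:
  {a: True, n: True, p: True, m: True}
  {a: True, n: True, m: True, p: False}
  {a: True, p: True, m: True, n: False}


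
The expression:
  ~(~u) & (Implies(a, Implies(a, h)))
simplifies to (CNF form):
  u & (h | ~a)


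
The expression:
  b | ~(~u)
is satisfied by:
  {b: True, u: True}
  {b: True, u: False}
  {u: True, b: False}


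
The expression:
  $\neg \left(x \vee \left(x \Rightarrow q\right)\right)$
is never true.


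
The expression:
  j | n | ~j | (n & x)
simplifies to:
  True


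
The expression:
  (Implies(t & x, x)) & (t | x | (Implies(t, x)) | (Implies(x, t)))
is always true.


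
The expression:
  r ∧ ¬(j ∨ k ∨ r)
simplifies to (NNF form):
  False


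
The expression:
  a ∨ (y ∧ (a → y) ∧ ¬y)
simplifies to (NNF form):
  a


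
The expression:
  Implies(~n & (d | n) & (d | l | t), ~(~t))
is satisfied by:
  {n: True, t: True, d: False}
  {n: True, t: False, d: False}
  {t: True, n: False, d: False}
  {n: False, t: False, d: False}
  {n: True, d: True, t: True}
  {n: True, d: True, t: False}
  {d: True, t: True, n: False}


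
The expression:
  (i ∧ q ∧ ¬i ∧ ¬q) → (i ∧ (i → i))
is always true.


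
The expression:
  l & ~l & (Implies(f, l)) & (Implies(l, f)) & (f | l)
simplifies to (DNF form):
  False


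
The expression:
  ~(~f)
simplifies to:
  f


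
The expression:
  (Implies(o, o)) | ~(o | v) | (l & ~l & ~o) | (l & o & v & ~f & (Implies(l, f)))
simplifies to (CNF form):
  True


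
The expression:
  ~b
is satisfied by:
  {b: False}


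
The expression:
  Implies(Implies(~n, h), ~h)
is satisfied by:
  {h: False}


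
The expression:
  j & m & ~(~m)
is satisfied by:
  {m: True, j: True}


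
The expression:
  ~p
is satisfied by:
  {p: False}


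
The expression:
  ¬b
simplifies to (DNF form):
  ¬b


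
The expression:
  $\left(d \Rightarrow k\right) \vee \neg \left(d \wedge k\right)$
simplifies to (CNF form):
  $\text{True}$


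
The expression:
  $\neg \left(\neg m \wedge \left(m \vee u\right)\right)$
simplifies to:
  $m \vee \neg u$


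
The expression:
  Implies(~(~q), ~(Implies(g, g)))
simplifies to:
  ~q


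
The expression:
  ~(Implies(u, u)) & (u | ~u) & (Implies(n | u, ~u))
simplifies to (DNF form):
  False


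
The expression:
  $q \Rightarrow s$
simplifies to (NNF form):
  $s \vee \neg q$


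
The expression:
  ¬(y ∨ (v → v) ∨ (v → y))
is never true.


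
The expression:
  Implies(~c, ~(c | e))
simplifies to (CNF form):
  c | ~e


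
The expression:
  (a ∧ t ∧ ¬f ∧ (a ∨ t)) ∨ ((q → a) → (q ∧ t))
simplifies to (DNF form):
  (q ∧ t) ∨ (q ∧ ¬a) ∨ (a ∧ q ∧ t) ∨ (a ∧ q ∧ ¬a) ∨ (a ∧ t ∧ ¬f) ∨ (a ∧ ¬a ∧ ¬f) ∨ (q ∧ t ∧ ¬f) ∨ (q ∧ ¬a ∧ ¬f)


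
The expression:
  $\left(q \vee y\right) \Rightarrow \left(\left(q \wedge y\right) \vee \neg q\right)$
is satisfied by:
  {y: True, q: False}
  {q: False, y: False}
  {q: True, y: True}


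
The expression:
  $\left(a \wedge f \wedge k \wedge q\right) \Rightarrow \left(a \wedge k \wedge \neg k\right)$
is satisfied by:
  {k: False, q: False, a: False, f: False}
  {f: True, k: False, q: False, a: False}
  {a: True, k: False, q: False, f: False}
  {f: True, a: True, k: False, q: False}
  {q: True, f: False, k: False, a: False}
  {f: True, q: True, k: False, a: False}
  {a: True, q: True, f: False, k: False}
  {f: True, a: True, q: True, k: False}
  {k: True, a: False, q: False, f: False}
  {f: True, k: True, a: False, q: False}
  {a: True, k: True, f: False, q: False}
  {f: True, a: True, k: True, q: False}
  {q: True, k: True, a: False, f: False}
  {f: True, q: True, k: True, a: False}
  {a: True, q: True, k: True, f: False}


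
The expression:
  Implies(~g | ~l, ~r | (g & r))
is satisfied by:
  {g: True, r: False}
  {r: False, g: False}
  {r: True, g: True}


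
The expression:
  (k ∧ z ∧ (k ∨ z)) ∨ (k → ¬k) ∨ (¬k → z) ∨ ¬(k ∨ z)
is always true.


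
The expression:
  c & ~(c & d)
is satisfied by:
  {c: True, d: False}


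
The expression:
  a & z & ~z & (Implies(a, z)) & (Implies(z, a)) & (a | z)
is never true.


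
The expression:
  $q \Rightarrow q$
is always true.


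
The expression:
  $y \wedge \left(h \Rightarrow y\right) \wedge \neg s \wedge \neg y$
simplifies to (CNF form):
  $\text{False}$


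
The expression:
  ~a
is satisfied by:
  {a: False}


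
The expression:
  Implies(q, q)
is always true.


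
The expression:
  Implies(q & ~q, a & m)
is always true.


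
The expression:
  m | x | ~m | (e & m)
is always true.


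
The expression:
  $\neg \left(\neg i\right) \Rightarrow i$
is always true.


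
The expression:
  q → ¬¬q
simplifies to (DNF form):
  True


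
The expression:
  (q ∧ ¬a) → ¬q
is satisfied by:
  {a: True, q: False}
  {q: False, a: False}
  {q: True, a: True}


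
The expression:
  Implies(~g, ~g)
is always true.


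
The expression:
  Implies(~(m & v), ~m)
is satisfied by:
  {v: True, m: False}
  {m: False, v: False}
  {m: True, v: True}


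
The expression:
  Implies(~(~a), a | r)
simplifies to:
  True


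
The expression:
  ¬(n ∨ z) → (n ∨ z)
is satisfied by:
  {n: True, z: True}
  {n: True, z: False}
  {z: True, n: False}


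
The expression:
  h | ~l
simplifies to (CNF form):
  h | ~l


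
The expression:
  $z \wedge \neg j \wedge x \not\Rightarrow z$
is never true.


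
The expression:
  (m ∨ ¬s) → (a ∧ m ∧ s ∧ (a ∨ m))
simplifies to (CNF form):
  s ∧ (a ∨ ¬m)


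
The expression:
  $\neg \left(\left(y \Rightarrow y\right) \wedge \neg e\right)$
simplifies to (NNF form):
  $e$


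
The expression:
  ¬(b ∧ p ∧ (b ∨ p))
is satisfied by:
  {p: False, b: False}
  {b: True, p: False}
  {p: True, b: False}


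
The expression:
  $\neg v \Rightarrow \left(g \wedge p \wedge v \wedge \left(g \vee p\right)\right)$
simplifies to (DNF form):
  $v$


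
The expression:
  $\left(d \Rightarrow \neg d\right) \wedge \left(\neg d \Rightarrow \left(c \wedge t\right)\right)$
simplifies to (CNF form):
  $c \wedge t \wedge \neg d$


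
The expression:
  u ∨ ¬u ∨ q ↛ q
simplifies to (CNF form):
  True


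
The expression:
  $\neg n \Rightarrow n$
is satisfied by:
  {n: True}


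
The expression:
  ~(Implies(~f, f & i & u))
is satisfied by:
  {f: False}


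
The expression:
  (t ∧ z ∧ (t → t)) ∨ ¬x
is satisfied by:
  {z: True, t: True, x: False}
  {z: True, t: False, x: False}
  {t: True, z: False, x: False}
  {z: False, t: False, x: False}
  {x: True, z: True, t: True}


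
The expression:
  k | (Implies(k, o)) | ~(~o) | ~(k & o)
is always true.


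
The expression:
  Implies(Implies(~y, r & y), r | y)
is always true.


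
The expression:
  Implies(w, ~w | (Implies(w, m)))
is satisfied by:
  {m: True, w: False}
  {w: False, m: False}
  {w: True, m: True}


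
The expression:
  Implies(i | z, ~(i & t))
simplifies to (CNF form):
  ~i | ~t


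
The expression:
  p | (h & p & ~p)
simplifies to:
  p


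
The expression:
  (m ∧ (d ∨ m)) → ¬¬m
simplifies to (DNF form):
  True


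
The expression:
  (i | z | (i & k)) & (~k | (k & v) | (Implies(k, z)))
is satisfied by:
  {z: True, v: True, i: True, k: False}
  {z: True, i: True, k: False, v: False}
  {z: True, v: True, k: True, i: True}
  {z: True, k: True, i: True, v: False}
  {z: True, v: True, i: False, k: False}
  {z: True, i: False, k: False, v: False}
  {z: True, v: True, k: True, i: False}
  {z: True, k: True, i: False, v: False}
  {v: True, i: True, k: False, z: False}
  {i: True, v: False, k: False, z: False}
  {v: True, k: True, i: True, z: False}


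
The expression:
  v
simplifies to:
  v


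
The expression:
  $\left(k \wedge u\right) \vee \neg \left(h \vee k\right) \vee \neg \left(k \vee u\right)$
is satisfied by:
  {k: False, h: False, u: False}
  {u: True, k: False, h: False}
  {h: True, k: False, u: False}
  {u: True, k: True, h: False}
  {u: True, h: True, k: True}


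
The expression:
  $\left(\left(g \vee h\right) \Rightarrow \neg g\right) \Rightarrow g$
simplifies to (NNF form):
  $g$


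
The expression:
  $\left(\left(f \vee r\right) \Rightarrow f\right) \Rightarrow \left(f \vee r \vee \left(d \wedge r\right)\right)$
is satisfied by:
  {r: True, f: True}
  {r: True, f: False}
  {f: True, r: False}


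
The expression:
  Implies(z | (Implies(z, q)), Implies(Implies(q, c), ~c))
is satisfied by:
  {c: False}


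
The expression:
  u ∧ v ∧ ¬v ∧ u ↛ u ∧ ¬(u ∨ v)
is never true.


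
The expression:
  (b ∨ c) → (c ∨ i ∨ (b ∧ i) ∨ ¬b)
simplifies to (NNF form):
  c ∨ i ∨ ¬b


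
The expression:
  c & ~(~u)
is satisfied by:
  {c: True, u: True}


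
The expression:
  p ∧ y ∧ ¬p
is never true.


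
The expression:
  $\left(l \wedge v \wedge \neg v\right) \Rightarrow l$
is always true.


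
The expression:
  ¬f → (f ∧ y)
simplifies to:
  f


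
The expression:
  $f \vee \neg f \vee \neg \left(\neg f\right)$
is always true.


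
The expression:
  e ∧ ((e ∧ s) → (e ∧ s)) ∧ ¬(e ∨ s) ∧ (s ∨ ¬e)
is never true.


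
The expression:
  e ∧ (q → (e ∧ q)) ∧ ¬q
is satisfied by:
  {e: True, q: False}


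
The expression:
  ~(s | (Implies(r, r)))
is never true.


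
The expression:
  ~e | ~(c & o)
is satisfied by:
  {c: False, o: False, e: False}
  {e: True, c: False, o: False}
  {o: True, c: False, e: False}
  {e: True, o: True, c: False}
  {c: True, e: False, o: False}
  {e: True, c: True, o: False}
  {o: True, c: True, e: False}


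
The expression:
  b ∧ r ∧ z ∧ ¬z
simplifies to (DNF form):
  False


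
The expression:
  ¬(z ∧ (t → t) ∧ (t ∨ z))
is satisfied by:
  {z: False}


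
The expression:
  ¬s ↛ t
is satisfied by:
  {t: True, s: False}
  {s: False, t: False}
  {s: True, t: True}


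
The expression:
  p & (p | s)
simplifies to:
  p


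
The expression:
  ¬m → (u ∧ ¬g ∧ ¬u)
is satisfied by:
  {m: True}


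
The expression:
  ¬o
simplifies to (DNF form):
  ¬o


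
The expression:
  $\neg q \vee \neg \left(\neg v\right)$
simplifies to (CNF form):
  $v \vee \neg q$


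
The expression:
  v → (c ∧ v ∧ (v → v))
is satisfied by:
  {c: True, v: False}
  {v: False, c: False}
  {v: True, c: True}


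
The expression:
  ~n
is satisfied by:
  {n: False}


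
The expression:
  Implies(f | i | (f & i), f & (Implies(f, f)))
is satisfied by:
  {f: True, i: False}
  {i: False, f: False}
  {i: True, f: True}


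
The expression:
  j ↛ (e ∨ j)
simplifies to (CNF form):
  False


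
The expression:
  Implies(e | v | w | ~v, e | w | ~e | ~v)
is always true.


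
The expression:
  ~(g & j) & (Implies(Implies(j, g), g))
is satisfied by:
  {g: True, j: False}
  {j: True, g: False}


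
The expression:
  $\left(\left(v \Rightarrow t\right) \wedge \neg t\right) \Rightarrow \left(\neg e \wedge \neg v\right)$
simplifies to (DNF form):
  $t \vee v \vee \neg e$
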